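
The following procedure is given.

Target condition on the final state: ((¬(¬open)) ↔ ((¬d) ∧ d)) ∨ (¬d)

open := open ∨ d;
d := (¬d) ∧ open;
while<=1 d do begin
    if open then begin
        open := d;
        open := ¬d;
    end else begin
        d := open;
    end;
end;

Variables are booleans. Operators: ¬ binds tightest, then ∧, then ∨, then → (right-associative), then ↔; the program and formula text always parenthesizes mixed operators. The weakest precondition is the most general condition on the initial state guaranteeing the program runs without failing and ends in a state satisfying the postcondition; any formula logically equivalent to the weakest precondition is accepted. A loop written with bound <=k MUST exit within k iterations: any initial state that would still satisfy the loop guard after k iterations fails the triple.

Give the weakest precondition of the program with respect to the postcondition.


Working backward. After the program, the postcondition ((¬(¬open)) ↔ ((¬d) ∧ d)) ∨ (¬d) must hold; in canonical form it is (¬open) ∨ (¬d).
Before the loop (bound <=1), unroll the exhaustion recursion (WP_0 = exit-now case; WP_j = one more guarded iteration, up to j = 1):
  WP_0: (¬d) ∧ ((¬open) ∨ (¬d))
  WP_1: (d → (open → (¬d))) ∧ ((¬d) → ((¬open) ∨ (¬d)))
So before the loop: (d → (open → (¬d))) ∧ ((¬d) → ((¬open) ∨ (¬d)))
Before d := (¬d) ∧ open: (((¬d) ∧ open) → (open → (¬((¬d) ∧ open)))) ∧ ((¬((¬d) ∧ open)) → ((¬open) ∨ (¬((¬d) ∧ open))))
Before open := open ∨ d: (((¬d) ∧ (open ∨ d)) → ((open ∨ d) → (¬((¬d) ∧ (open ∨ d))))) ∧ ((¬((¬d) ∧ (open ∨ d))) → ((¬(open ∨ d)) ∨ (¬((¬d) ∧ (open ∨ d)))))
Answer: WP = (((¬d) ∧ (open ∨ d)) → ((open ∨ d) → (¬((¬d) ∧ (open ∨ d))))) ∧ ((¬((¬d) ∧ (open ∨ d))) → ((¬(open ∨ d)) ∨ (¬((¬d) ∧ (open ∨ d)))))


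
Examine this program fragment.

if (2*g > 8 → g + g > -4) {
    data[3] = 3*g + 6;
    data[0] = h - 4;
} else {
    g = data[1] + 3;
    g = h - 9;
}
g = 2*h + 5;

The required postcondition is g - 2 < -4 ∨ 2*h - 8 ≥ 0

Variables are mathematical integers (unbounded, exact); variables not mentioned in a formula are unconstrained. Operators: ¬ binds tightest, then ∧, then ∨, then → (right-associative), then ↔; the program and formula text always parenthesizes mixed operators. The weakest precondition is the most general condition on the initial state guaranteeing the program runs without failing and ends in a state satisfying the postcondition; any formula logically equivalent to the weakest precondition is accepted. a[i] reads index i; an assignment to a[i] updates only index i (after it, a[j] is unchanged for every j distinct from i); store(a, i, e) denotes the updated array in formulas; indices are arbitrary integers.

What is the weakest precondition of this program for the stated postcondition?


Working backward. After the program, the postcondition g - 2 < -4 ∨ 2*h - 8 ≥ 0 must hold; in canonical form it is g < -2 ∨ 2*h ≥ 8.
Before g := 2*h + 5: 2*h < -7 ∨ 2*h ≥ 8
Then branch requires 2*h < -7 ∨ 2*h ≥ 8; else branch requires 2*h < -7 ∨ 2*h ≥ 8.
Before the if: ((2*g > 8 → 2*g > -4) → (2*h < -7 ∨ 2*h ≥ 8)) ∧ ((¬(2*g > 8 → 2*g > -4)) → (2*h < -7 ∨ 2*h ≥ 8))
Answer: WP = ((2*g > 8 → 2*g > -4) → (2*h < -7 ∨ 2*h ≥ 8)) ∧ ((¬(2*g > 8 → 2*g > -4)) → (2*h < -7 ∨ 2*h ≥ 8))


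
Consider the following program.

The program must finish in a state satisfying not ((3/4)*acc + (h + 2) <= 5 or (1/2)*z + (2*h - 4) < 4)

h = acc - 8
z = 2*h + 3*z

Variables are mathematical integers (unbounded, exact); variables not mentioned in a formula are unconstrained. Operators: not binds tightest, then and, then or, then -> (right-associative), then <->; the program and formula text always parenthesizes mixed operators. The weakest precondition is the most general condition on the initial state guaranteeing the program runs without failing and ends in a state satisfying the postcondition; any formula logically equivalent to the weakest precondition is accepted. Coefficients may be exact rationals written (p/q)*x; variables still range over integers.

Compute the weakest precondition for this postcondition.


Working backward. After the program, the postcondition not ((3/4)*acc + (h + 2) <= 5 or (1/2)*z + (2*h - 4) < 4) must hold; in canonical form it is not ((3/4)*acc + h <= 3 or 2*h + (1/2)*z < 8).
Before z := 2*h + 3*z: not ((3/4)*acc + h <= 3 or 3*h + (3/2)*z < 8)
Before h := acc - 8: not ((7/4)*acc <= 11 or 3*acc + (3/2)*z < 32)
Answer: WP = not ((7/4)*acc <= 11 or 3*acc + (3/2)*z < 32)


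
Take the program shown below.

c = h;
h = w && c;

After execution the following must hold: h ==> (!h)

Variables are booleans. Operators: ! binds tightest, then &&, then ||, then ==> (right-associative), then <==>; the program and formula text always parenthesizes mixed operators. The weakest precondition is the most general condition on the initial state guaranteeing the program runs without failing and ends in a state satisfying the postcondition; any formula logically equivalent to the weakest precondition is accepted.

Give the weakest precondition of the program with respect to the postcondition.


Working backward. After the program, h ==> (!h) must hold.
Before h := w && c: (w && c) ==> (!(w && c))
Before c := h: (w && h) ==> (!(w && h))
Answer: WP = (w && h) ==> (!(w && h))


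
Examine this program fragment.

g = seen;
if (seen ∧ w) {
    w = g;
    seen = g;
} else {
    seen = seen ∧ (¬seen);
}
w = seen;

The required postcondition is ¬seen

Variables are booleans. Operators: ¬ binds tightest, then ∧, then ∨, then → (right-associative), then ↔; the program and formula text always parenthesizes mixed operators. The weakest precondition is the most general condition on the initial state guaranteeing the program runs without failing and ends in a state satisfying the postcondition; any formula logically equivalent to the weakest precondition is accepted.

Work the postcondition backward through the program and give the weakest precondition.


Working backward. After the program, ¬seen must hold.
Before w := seen: ¬seen
Then branch requires ¬g; else branch requires true.
Before the if: (seen ∧ w) → (¬g)
Before g := seen: (seen ∧ w) → (¬seen)
Answer: WP = (seen ∧ w) → (¬seen)


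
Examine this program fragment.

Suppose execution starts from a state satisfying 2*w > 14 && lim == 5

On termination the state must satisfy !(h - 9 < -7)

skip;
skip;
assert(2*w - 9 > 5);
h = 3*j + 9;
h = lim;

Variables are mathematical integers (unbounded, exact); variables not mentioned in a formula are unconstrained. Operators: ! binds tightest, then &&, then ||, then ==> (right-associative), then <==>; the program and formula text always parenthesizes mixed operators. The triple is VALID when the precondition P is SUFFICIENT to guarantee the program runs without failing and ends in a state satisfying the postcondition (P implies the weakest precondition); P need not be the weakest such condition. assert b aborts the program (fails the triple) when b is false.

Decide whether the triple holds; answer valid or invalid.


Working backward. After the program, the postcondition !(h - 9 < -7) must hold; in canonical form it is !(h < 2).
Before h := lim: !(lim < 2)
Before h := 3*j + 9: !(lim < 2)
Before assert 2*w - 9 > 5: 2*w > 14 && (!(lim < 2))
Before skip: 2*w > 14 && (!(lim < 2))
Before skip: 2*w > 14 && (!(lim < 2))
The weakest precondition is 2*w > 14 && (!(lim < 2)).
Check whether 2*w > 14 && lim == 5 implies it.
Every state satisfying the precondition satisfies the weakest precondition: the implication holds.
Answer: valid


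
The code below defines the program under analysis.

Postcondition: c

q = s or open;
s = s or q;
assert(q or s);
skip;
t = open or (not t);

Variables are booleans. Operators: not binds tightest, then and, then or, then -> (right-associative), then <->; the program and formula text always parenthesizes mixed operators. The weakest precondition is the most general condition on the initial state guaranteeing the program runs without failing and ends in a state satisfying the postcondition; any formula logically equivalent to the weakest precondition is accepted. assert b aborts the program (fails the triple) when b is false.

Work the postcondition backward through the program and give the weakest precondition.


Working backward. After the program, c must hold.
Before t := open or (not t): c
Before skip: c
Before assert q or s: (q or s) and c
Before s := s or q: (q or s) and c
Before q := s or open: (s or open) and c
Answer: WP = (s or open) and c


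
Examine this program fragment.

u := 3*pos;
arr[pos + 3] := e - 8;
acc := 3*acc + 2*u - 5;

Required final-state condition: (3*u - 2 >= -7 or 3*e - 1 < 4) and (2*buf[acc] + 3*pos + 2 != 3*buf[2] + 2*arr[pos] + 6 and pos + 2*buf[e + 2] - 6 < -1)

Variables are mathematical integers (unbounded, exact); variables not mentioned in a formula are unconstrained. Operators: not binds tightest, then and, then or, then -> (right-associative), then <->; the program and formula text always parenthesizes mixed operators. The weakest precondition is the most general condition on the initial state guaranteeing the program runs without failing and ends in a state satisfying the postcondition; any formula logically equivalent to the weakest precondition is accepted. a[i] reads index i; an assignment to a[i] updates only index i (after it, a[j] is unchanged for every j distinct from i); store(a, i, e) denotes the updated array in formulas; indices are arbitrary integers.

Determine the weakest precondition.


Working backward. After the program, the postcondition (3*u - 2 >= -7 or 3*e - 1 < 4) and (2*buf[acc] + 3*pos + 2 != 3*buf[2] + 2*arr[pos] + 6 and pos + 2*buf[e + 2] - 6 < -1) must hold; in canonical form it is (3*u >= -5 or 3*e < 5) and 2*buf[acc] + 3*pos != 2*arr[pos] + 3*buf[2] + 4 and 2*buf[e + 2] + pos < 5.
Before acc := 3*acc + 2*u - 5: (3*u >= -5 or 3*e < 5) and 2*buf[3*acc + 2*u - 5] + 3*pos != 2*arr[pos] + 3*buf[2] + 4 and 2*buf[e + 2] + pos < 5
Before arr[pos + 3] := e - 8: (3*u >= -5 or 3*e < 5) and 2*buf[3*acc + 2*u - 5] + 3*pos != 3*buf[2] + 2*store(arr, pos + 3, e - 8)[pos] + 4 and 2*buf[e + 2] + pos < 5
Before u := 3*pos: (9*pos >= -5 or 3*e < 5) and 2*buf[3*acc + 6*pos - 5] + 3*pos != 3*buf[2] + 2*store(arr, pos + 3, e - 8)[pos] + 4 and 2*buf[e + 2] + pos < 5
Answer: WP = (9*pos >= -5 or 3*e < 5) and 2*buf[3*acc + 6*pos - 5] + 3*pos != 3*buf[2] + 2*store(arr, pos + 3, e - 8)[pos] + 4 and 2*buf[e + 2] + pos < 5


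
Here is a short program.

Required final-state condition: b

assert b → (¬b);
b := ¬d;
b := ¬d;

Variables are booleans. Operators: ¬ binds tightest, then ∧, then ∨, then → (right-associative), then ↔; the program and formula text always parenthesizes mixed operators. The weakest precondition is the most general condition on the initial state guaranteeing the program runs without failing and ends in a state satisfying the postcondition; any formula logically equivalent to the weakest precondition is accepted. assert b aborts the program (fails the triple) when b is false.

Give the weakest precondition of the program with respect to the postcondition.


Working backward. After the program, b must hold.
Before b := ¬d: ¬d
Before b := ¬d: ¬d
Before assert b → (¬b): (b → (¬b)) ∧ (¬d)
Answer: WP = (b → (¬b)) ∧ (¬d)


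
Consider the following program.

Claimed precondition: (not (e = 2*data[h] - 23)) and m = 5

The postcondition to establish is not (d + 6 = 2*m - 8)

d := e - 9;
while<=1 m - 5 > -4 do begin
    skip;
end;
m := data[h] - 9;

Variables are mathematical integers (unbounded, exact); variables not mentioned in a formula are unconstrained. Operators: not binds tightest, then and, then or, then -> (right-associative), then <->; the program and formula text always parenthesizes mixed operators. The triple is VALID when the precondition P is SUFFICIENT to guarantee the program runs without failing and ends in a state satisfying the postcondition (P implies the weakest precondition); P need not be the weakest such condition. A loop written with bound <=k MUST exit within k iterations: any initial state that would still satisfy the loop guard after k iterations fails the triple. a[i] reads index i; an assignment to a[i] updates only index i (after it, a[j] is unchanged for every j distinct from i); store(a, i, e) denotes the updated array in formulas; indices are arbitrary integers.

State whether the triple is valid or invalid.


Working backward. After the program, the postcondition not (d + 6 = 2*m - 8) must hold; in canonical form it is not (d = 2*m - 14).
Before m := data[h] - 9: not (d = 2*data[h] - 32)
Before the loop (bound <=1), unroll the exhaustion recursion (WP_0 = exit-now case; WP_j = one more guarded iteration, up to j = 1):
  WP_0: (not (m > 1)) and (not (d = 2*data[h] - 32))
  WP_1: (m > 1 -> ((not (m > 1)) and (not (d = 2*data[h] - 32)))) and ((not (m > 1)) -> (not (d = 2*data[h] - 32)))
So before the loop: (m > 1 -> ((not (m > 1)) and (not (d = 2*data[h] - 32)))) and ((not (m > 1)) -> (not (d = 2*data[h] - 32)))
Before d := e - 9: (m > 1 -> ((not (m > 1)) and (not (e = 2*data[h] - 23)))) and ((not (m > 1)) -> (not (e = 2*data[h] - 23)))
The weakest precondition is (m > 1 -> ((not (m > 1)) and (not (e = 2*data[h] - 23)))) and ((not (m > 1)) -> (not (e = 2*data[h] - 23))).
Check whether (not (e = 2*data[h] - 23)) and m = 5 implies it.
Countermodel: at the initial state data = {[0] = 0, elsewhere 0}, e = -22, h = 0, m = 5, the precondition holds but the weakest precondition fails.
Answer: invalid


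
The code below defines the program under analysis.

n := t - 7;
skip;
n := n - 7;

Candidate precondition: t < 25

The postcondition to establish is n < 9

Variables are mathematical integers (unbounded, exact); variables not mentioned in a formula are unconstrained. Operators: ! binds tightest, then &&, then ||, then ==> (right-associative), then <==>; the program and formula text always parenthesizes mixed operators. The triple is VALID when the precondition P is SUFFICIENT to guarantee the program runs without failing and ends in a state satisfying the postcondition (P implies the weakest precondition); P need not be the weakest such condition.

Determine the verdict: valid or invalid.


Working backward. After the program, n < 9 must hold.
Before n := n - 7: n < 16
Before skip: n < 16
Before n := t - 7: t < 23
The weakest precondition is t < 23.
Check whether t < 25 implies it.
Countermodel: at the initial state t = 23, the precondition holds but the weakest precondition fails.
Answer: invalid


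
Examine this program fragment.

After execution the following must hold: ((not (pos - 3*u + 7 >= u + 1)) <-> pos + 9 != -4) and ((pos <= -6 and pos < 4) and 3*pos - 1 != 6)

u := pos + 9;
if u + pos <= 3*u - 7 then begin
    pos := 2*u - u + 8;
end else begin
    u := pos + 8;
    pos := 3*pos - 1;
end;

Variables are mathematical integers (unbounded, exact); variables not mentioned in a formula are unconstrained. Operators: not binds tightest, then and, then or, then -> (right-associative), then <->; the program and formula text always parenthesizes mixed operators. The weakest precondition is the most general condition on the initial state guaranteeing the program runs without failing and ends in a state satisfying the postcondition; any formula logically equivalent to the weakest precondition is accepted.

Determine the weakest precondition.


Working backward. After the program, the postcondition ((not (pos - 3*u + 7 >= u + 1)) <-> pos + 9 != -4) and ((pos <= -6 and pos < 4) and 3*pos - 1 != 6) must hold; in canonical form it is ((not (pos >= 4*u - 6)) <-> pos != -13) and pos <= -6 and pos < 4 and 3*pos != 7.
Then branch requires ((not (3*u <= 14)) <-> u != -21) and u <= -14 and u < -4 and 3*u != -17; else branch requires ((not (pos <= -27)) <-> 3*pos != -12) and 3*pos <= -5 and 3*pos < 5 and 9*pos != 10.
Before the if: (pos <= 2*u - 7 -> (((not (3*u <= 14)) <-> u != -21) and u <= -14 and u < -4 and 3*u != -17)) and ((not (pos <= 2*u - 7)) -> (((not (pos <= -27)) <-> 3*pos != -12) and 3*pos <= -5 and 3*pos < 5 and 9*pos != 10))
Before u := pos + 9: (pos >= -11 -> (((not (3*pos <= -13)) <-> pos != -30) and pos <= -23 and pos < -13 and 3*pos != -44)) and ((not (pos >= -11)) -> (((not (pos <= -27)) <-> 3*pos != -12) and 3*pos <= -5 and 3*pos < 5 and 9*pos != 10))
Answer: WP = (pos >= -11 -> (((not (3*pos <= -13)) <-> pos != -30) and pos <= -23 and pos < -13 and 3*pos != -44)) and ((not (pos >= -11)) -> (((not (pos <= -27)) <-> 3*pos != -12) and 3*pos <= -5 and 3*pos < 5 and 9*pos != 10))


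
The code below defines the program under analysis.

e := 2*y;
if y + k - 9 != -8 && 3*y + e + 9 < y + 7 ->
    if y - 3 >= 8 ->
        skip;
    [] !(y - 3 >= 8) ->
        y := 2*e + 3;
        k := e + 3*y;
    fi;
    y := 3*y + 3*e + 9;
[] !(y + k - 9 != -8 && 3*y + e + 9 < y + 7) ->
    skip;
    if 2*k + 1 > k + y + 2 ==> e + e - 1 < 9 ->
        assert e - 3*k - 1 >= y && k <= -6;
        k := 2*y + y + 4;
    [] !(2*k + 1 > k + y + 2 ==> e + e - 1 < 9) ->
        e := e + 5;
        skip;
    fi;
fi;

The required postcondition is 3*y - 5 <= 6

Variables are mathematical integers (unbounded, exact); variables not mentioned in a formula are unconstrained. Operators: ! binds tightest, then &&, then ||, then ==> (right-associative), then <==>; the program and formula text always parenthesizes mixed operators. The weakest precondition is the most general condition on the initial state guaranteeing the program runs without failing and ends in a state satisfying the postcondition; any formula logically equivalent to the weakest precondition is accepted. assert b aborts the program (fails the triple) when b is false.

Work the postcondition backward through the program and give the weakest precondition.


Working backward. After the program, the postcondition 3*y - 5 <= 6 must hold; in canonical form it is 3*y <= 11.
Then branch requires (y >= 11 ==> 9*e + 9*y <= -16) && ((!(y >= 11)) ==> 27*e <= -43); else branch requires ((k > y + 1 ==> 2*e < 10) ==> (e >= 3*k + y + 1 && k <= -6 && 3*y <= 11)) && ((!(k > y + 1 ==> 2*e < 10)) ==> 3*y <= 11).
Before the if: ((k + y != 1 && e + 2*y < -2) ==> ((y >= 11 ==> 9*e + 9*y <= -16) && ((!(y >= 11)) ==> 27*e <= -43))) && ((!(k + y != 1 && e + 2*y < -2)) ==> (((k > y + 1 ==> 2*e < 10) ==> (e >= 3*k + y + 1 && k <= -6 && 3*y <= 11)) && ((!(k > y + 1 ==> 2*e < 10)) ==> 3*y <= 11)))
Before e := 2*y: ((k + y != 1 && 4*y < -2) ==> ((y >= 11 ==> 27*y <= -16) && ((!(y >= 11)) ==> 54*y <= -43))) && ((!(k + y != 1 && 4*y < -2)) ==> (((k > y + 1 ==> 4*y < 10) ==> (y >= 3*k + 1 && k <= -6 && 3*y <= 11)) && ((!(k > y + 1 ==> 4*y < 10)) ==> 3*y <= 11)))
Answer: WP = ((k + y != 1 && 4*y < -2) ==> ((y >= 11 ==> 27*y <= -16) && ((!(y >= 11)) ==> 54*y <= -43))) && ((!(k + y != 1 && 4*y < -2)) ==> (((k > y + 1 ==> 4*y < 10) ==> (y >= 3*k + 1 && k <= -6 && 3*y <= 11)) && ((!(k > y + 1 ==> 4*y < 10)) ==> 3*y <= 11)))


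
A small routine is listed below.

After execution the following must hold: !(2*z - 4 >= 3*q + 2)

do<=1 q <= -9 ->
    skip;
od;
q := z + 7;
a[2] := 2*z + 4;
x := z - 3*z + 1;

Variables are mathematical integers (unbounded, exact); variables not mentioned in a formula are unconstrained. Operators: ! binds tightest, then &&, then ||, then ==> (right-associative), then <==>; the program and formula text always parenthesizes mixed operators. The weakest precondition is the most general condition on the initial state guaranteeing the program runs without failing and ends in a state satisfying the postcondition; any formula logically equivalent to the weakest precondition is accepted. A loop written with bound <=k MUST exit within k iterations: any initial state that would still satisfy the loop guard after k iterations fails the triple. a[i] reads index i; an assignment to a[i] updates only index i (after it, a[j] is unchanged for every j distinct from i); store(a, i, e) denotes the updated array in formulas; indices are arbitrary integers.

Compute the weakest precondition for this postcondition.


Working backward. After the program, the postcondition !(2*z - 4 >= 3*q + 2) must hold; in canonical form it is !(2*z >= 3*q + 6).
Before x := z - 3*z + 1: !(2*z >= 3*q + 6)
Before a[2] := 2*z + 4: !(2*z >= 3*q + 6)
Before q := z + 7: !(z <= -27)
Before the loop (bound <=1), unroll the exhaustion recursion (WP_0 = exit-now case; WP_j = one more guarded iteration, up to j = 1):
  WP_0: (!(q <= -9)) && (!(z <= -27))
  WP_1: (q <= -9 ==> ((!(q <= -9)) && (!(z <= -27)))) && ((!(q <= -9)) ==> (!(z <= -27)))
So before the loop: (q <= -9 ==> ((!(q <= -9)) && (!(z <= -27)))) && ((!(q <= -9)) ==> (!(z <= -27)))
Answer: WP = (q <= -9 ==> ((!(q <= -9)) && (!(z <= -27)))) && ((!(q <= -9)) ==> (!(z <= -27)))


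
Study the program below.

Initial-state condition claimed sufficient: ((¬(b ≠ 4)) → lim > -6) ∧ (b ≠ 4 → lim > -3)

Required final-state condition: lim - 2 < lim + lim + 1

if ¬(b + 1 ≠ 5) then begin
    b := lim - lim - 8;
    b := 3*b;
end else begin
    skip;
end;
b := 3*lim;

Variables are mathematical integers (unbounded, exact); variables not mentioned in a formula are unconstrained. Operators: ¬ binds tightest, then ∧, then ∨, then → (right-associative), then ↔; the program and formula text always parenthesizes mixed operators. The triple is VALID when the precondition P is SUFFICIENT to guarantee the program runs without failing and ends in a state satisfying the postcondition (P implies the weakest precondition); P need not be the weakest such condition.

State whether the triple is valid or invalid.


Working backward. After the program, the postcondition lim - 2 < lim + lim + 1 must hold; in canonical form it is lim > -3.
Before b := 3*lim: lim > -3
Then branch requires lim > -3; else branch requires lim > -3.
Before the if: ((¬(b ≠ 4)) → lim > -3) ∧ (b ≠ 4 → lim > -3)
The weakest precondition is ((¬(b ≠ 4)) → lim > -3) ∧ (b ≠ 4 → lim > -3).
Check whether ((¬(b ≠ 4)) → lim > -6) ∧ (b ≠ 4 → lim > -3) implies it.
Countermodel: at the initial state b = 4, lim = -5, the precondition holds but the weakest precondition fails.
Answer: invalid


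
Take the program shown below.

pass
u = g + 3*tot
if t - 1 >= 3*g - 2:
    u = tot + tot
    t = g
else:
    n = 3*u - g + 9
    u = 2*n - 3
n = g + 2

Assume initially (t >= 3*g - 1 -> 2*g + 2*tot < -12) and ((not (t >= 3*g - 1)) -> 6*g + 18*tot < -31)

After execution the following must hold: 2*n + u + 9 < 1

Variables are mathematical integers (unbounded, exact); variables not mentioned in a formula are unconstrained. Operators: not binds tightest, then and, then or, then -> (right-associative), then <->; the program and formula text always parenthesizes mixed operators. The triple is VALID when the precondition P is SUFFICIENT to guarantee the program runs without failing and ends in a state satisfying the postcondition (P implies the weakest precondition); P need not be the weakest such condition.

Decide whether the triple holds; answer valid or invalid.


Working backward. After the program, the postcondition 2*n + u + 9 < 1 must hold; in canonical form it is 2*n + u < -8.
Before n := g + 2: 2*g + u < -12
Then branch requires 2*g + 2*tot < -12; else branch requires 6*u < -27.
Before the if: (t >= 3*g - 1 -> 2*g + 2*tot < -12) and ((not (t >= 3*g - 1)) -> 6*u < -27)
Before u := g + 3*tot: (t >= 3*g - 1 -> 2*g + 2*tot < -12) and ((not (t >= 3*g - 1)) -> 6*g + 18*tot < -27)
Before skip: (t >= 3*g - 1 -> 2*g + 2*tot < -12) and ((not (t >= 3*g - 1)) -> 6*g + 18*tot < -27)
The weakest precondition is (t >= 3*g - 1 -> 2*g + 2*tot < -12) and ((not (t >= 3*g - 1)) -> 6*g + 18*tot < -27).
Check whether (t >= 3*g - 1 -> 2*g + 2*tot < -12) and ((not (t >= 3*g - 1)) -> 6*g + 18*tot < -31) implies it.
Every state satisfying the precondition satisfies the weakest precondition: the implication holds.
Answer: valid


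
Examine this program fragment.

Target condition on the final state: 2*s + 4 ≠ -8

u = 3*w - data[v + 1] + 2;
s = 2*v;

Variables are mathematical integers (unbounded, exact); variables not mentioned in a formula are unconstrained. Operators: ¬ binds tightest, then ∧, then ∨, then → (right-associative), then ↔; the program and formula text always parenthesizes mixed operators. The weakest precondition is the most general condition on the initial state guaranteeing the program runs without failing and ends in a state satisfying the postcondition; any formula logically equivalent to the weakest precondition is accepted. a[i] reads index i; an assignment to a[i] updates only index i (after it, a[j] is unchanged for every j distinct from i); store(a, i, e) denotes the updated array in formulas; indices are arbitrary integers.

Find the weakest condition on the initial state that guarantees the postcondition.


Working backward. After the program, the postcondition 2*s + 4 ≠ -8 must hold; in canonical form it is 2*s ≠ -12.
Before s := 2*v: 4*v ≠ -12
Before u := 3*w - data[v + 1] + 2: 4*v ≠ -12
Answer: WP = 4*v ≠ -12


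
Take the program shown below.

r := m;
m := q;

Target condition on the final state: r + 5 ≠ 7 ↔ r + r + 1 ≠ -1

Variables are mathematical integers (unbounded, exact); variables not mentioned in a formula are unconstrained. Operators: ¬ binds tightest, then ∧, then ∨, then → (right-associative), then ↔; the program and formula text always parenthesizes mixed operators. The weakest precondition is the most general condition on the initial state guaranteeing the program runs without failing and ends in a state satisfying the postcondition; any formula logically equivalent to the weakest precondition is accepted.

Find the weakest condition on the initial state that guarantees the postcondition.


Working backward. After the program, the postcondition r + 5 ≠ 7 ↔ r + r + 1 ≠ -1 must hold; in canonical form it is r ≠ 2 ↔ 2*r ≠ -2.
Before m := q: r ≠ 2 ↔ 2*r ≠ -2
Before r := m: m ≠ 2 ↔ 2*m ≠ -2
Answer: WP = m ≠ 2 ↔ 2*m ≠ -2


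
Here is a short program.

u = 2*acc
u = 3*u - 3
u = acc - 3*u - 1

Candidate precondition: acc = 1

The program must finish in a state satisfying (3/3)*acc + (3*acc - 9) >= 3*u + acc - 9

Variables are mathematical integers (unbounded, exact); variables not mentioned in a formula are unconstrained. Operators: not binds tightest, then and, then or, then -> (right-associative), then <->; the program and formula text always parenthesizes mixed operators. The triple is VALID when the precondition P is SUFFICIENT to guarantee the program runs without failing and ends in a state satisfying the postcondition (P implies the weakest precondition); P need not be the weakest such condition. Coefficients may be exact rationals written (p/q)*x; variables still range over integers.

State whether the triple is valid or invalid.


Working backward. After the program, the postcondition (3/3)*acc + (3*acc - 9) >= 3*u + acc - 9 must hold; in canonical form it is 3*acc >= 3*u.
Before u := acc - 3*u - 1: 9*u >= -3
Before u := 3*u - 3: 27*u >= 24
Before u := 2*acc: 54*acc >= 24
The weakest precondition is 54*acc >= 24.
Check whether acc = 1 implies it.
Every state satisfying the precondition satisfies the weakest precondition: the implication holds.
Answer: valid


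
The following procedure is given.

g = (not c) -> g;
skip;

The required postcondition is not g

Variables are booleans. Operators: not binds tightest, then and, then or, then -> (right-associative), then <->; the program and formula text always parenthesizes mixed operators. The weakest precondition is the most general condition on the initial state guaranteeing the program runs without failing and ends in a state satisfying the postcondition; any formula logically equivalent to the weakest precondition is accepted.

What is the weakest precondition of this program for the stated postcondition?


Working backward. After the program, not g must hold.
Before skip: not g
Before g := (not c) -> g: not ((not c) -> g)
Answer: WP = not ((not c) -> g)


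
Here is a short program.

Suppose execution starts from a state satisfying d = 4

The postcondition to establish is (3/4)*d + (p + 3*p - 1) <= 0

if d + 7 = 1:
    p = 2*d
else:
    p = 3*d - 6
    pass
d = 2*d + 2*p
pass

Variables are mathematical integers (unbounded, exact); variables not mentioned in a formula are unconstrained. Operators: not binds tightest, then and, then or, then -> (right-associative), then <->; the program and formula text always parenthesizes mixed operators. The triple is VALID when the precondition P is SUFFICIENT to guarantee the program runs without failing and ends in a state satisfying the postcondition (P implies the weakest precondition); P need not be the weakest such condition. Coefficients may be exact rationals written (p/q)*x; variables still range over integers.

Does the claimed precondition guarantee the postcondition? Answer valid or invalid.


Working backward. After the program, the postcondition (3/4)*d + (p + 3*p - 1) <= 0 must hold; in canonical form it is (3/4)*d + 4*p <= 1.
Before skip: (3/4)*d + 4*p <= 1
Before d := 2*d + 2*p: (3/2)*d + (11/2)*p <= 1
Then branch requires (25/2)*d <= 1; else branch requires 18*d <= 34.
Before the if: (d = -6 -> (25/2)*d <= 1) and ((not (d = -6)) -> 18*d <= 34)
The weakest precondition is (d = -6 -> (25/2)*d <= 1) and ((not (d = -6)) -> 18*d <= 34).
Check whether d = 4 implies it.
Countermodel: at the initial state d = 4, the precondition holds but the weakest precondition fails.
Answer: invalid


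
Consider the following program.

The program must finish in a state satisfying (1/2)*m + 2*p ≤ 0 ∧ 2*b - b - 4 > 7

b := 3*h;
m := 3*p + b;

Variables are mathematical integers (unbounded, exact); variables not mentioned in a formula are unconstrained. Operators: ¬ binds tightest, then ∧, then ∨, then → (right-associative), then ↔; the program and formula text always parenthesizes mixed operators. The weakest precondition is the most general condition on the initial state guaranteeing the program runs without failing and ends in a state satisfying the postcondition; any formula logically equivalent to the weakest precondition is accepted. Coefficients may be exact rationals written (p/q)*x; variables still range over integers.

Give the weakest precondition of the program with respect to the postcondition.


Working backward. After the program, the postcondition (1/2)*m + 2*p ≤ 0 ∧ 2*b - b - 4 > 7 must hold; in canonical form it is (1/2)*m + 2*p ≤ 0 ∧ b > 11.
Before m := 3*p + b: (1/2)*b + (7/2)*p ≤ 0 ∧ b > 11
Before b := 3*h: (3/2)*h + (7/2)*p ≤ 0 ∧ 3*h > 11
Answer: WP = (3/2)*h + (7/2)*p ≤ 0 ∧ 3*h > 11


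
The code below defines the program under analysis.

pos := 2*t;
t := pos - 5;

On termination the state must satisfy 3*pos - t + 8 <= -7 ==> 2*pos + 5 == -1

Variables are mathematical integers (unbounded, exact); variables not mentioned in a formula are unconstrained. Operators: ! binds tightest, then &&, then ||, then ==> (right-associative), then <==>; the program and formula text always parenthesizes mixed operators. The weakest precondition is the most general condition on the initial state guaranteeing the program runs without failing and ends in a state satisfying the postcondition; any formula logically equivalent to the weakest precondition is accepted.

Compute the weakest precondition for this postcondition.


Working backward. After the program, the postcondition 3*pos - t + 8 <= -7 ==> 2*pos + 5 == -1 must hold; in canonical form it is 3*pos <= t - 15 ==> 2*pos == -6.
Before t := pos - 5: 2*pos <= -20 ==> 2*pos == -6
Before pos := 2*t: 4*t <= -20 ==> 4*t == -6
Answer: WP = 4*t <= -20 ==> 4*t == -6


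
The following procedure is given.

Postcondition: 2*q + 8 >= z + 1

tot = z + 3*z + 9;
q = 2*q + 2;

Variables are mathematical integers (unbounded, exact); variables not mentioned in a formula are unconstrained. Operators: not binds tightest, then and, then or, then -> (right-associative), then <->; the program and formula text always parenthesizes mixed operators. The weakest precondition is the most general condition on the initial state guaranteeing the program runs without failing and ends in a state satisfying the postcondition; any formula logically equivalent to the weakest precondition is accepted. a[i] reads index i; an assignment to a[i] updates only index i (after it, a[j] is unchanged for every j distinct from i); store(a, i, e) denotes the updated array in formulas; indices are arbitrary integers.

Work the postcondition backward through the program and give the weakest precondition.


Working backward. After the program, the postcondition 2*q + 8 >= z + 1 must hold; in canonical form it is 2*q >= z - 7.
Before q := 2*q + 2: 4*q >= z - 11
Before tot := z + 3*z + 9: 4*q >= z - 11
Answer: WP = 4*q >= z - 11


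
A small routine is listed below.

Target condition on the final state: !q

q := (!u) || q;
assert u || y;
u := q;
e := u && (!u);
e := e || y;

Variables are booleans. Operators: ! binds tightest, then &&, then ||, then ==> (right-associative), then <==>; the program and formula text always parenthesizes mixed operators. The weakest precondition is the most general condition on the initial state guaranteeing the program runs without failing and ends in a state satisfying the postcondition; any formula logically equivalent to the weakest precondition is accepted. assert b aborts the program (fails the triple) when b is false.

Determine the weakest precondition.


Working backward. After the program, !q must hold.
Before e := e || y: !q
Before e := u && (!u): !q
Before u := q: !q
Before assert u || y: (u || y) && (!q)
Before q := (!u) || q: (u || y) && (!((!u) || q))
Answer: WP = (u || y) && (!((!u) || q))


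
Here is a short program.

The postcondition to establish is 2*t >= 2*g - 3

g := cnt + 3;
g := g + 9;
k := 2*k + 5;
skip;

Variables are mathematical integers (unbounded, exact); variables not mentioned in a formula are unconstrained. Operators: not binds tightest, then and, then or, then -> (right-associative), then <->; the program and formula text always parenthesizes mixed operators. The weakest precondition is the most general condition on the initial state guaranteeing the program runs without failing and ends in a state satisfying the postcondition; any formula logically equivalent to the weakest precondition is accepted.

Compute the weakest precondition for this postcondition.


Working backward. After the program, 2*t >= 2*g - 3 must hold.
Before skip: 2*t >= 2*g - 3
Before k := 2*k + 5: 2*t >= 2*g - 3
Before g := g + 9: 2*t >= 2*g + 15
Before g := cnt + 3: 2*t >= 2*cnt + 21
Answer: WP = 2*t >= 2*cnt + 21


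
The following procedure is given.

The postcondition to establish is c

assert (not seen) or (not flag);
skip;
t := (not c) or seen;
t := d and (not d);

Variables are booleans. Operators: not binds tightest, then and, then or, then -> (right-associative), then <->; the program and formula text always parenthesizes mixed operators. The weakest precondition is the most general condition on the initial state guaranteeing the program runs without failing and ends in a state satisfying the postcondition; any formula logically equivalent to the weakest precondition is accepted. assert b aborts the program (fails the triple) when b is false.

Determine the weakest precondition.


Working backward. After the program, c must hold.
Before t := d and (not d): c
Before t := (not c) or seen: c
Before skip: c
Before assert (not seen) or (not flag): ((not seen) or (not flag)) and c
Answer: WP = ((not seen) or (not flag)) and c


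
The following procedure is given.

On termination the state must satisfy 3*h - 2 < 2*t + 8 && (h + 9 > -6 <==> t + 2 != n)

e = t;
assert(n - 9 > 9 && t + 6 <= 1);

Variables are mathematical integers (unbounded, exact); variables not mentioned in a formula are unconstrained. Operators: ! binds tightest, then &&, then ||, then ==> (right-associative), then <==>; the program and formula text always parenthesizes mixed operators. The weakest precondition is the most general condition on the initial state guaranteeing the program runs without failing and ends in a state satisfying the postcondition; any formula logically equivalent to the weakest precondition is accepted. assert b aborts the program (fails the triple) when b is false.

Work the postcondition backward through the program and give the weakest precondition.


Working backward. After the program, the postcondition 3*h - 2 < 2*t + 8 && (h + 9 > -6 <==> t + 2 != n) must hold; in canonical form it is 3*h < 2*t + 10 && (h > -15 <==> t != n - 2).
Before assert n - 9 > 9 && t + 6 <= 1: n > 18 && t <= -5 && 3*h < 2*t + 10 && (h > -15 <==> t != n - 2)
Before e := t: n > 18 && t <= -5 && 3*h < 2*t + 10 && (h > -15 <==> t != n - 2)
Answer: WP = n > 18 && t <= -5 && 3*h < 2*t + 10 && (h > -15 <==> t != n - 2)


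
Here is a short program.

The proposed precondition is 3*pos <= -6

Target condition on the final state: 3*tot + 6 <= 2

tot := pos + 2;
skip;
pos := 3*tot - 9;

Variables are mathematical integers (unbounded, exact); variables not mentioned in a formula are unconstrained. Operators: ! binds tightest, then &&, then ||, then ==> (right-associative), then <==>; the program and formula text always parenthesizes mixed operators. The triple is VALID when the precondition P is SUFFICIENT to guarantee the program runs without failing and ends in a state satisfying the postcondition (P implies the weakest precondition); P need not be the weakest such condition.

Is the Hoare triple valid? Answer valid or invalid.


Working backward. After the program, the postcondition 3*tot + 6 <= 2 must hold; in canonical form it is 3*tot <= -4.
Before pos := 3*tot - 9: 3*tot <= -4
Before skip: 3*tot <= -4
Before tot := pos + 2: 3*pos <= -10
The weakest precondition is 3*pos <= -10.
Check whether 3*pos <= -6 implies it.
Countermodel: at the initial state pos = -3, the precondition holds but the weakest precondition fails.
Answer: invalid


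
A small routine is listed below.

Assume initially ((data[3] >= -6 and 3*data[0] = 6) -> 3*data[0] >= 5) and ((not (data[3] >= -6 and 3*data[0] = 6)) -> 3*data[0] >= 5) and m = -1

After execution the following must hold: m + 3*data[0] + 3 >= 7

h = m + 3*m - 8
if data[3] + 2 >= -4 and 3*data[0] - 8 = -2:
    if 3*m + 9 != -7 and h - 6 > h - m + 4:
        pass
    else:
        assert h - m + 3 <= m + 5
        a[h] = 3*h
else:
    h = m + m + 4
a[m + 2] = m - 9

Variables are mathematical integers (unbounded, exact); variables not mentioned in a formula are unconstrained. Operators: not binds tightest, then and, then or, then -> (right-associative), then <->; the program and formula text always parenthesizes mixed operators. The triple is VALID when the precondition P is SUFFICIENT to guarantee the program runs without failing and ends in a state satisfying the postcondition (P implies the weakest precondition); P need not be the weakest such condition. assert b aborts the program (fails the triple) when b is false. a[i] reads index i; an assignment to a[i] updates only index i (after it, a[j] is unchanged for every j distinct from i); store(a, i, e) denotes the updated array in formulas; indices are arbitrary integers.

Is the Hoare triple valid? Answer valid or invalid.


Working backward. After the program, the postcondition m + 3*data[0] + 3 >= 7 must hold; in canonical form it is 3*data[0] + m >= 4.
Before a[m + 2] := m - 9: 3*data[0] + m >= 4
Then branch requires ((3*m != -16 and m > 10) -> 3*data[0] + m >= 4) and ((not (3*m != -16 and m > 10)) -> (h <= 2*m + 2 and 3*data[0] + m >= 4)); else branch requires 3*data[0] + m >= 4.
Before the if: ((data[3] >= -6 and 3*data[0] = 6) -> (((3*m != -16 and m > 10) -> 3*data[0] + m >= 4) and ((not (3*m != -16 and m > 10)) -> (h <= 2*m + 2 and 3*data[0] + m >= 4)))) and ((not (data[3] >= -6 and 3*data[0] = 6)) -> 3*data[0] + m >= 4)
Before h := m + 3*m - 8: ((data[3] >= -6 and 3*data[0] = 6) -> (((3*m != -16 and m > 10) -> 3*data[0] + m >= 4) and ((not (3*m != -16 and m > 10)) -> (2*m <= 10 and 3*data[0] + m >= 4)))) and ((not (data[3] >= -6 and 3*data[0] = 6)) -> 3*data[0] + m >= 4)
The weakest precondition is ((data[3] >= -6 and 3*data[0] = 6) -> (((3*m != -16 and m > 10) -> 3*data[0] + m >= 4) and ((not (3*m != -16 and m > 10)) -> (2*m <= 10 and 3*data[0] + m >= 4)))) and ((not (data[3] >= -6 and 3*data[0] = 6)) -> 3*data[0] + m >= 4).
Check whether ((data[3] >= -6 and 3*data[0] = 6) -> 3*data[0] >= 5) and ((not (data[3] >= -6 and 3*data[0] = 6)) -> 3*data[0] >= 5) and m = -1 implies it.
Every state satisfying the precondition satisfies the weakest precondition: the implication holds.
Answer: valid
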